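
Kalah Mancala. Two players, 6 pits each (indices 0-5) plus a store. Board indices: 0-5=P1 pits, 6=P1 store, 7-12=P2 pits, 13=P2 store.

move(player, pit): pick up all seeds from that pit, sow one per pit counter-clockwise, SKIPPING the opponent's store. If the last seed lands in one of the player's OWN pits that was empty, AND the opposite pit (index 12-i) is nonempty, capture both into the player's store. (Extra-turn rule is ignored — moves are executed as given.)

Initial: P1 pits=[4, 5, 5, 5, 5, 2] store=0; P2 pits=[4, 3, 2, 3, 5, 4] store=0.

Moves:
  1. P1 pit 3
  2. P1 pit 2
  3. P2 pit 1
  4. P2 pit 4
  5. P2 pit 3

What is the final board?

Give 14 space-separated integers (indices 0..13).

Answer: 6 6 1 2 7 4 2 6 0 3 0 1 7 2

Derivation:
Move 1: P1 pit3 -> P1=[4,5,5,0,6,3](1) P2=[5,4,2,3,5,4](0)
Move 2: P1 pit2 -> P1=[4,5,0,1,7,4](2) P2=[6,4,2,3,5,4](0)
Move 3: P2 pit1 -> P1=[4,5,0,1,7,4](2) P2=[6,0,3,4,6,5](0)
Move 4: P2 pit4 -> P1=[5,6,1,2,7,4](2) P2=[6,0,3,4,0,6](1)
Move 5: P2 pit3 -> P1=[6,6,1,2,7,4](2) P2=[6,0,3,0,1,7](2)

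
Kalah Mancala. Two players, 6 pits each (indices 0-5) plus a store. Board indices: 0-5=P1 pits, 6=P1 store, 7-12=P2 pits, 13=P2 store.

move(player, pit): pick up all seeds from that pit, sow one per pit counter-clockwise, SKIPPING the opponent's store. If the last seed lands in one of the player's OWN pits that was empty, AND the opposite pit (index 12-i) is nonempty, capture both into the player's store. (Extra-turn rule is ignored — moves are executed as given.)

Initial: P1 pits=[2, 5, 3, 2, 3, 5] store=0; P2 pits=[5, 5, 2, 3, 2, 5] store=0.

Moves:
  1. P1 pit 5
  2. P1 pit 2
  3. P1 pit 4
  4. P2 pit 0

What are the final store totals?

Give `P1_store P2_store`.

Move 1: P1 pit5 -> P1=[2,5,3,2,3,0](1) P2=[6,6,3,4,2,5](0)
Move 2: P1 pit2 -> P1=[2,5,0,3,4,0](8) P2=[0,6,3,4,2,5](0)
Move 3: P1 pit4 -> P1=[2,5,0,3,0,1](9) P2=[1,7,3,4,2,5](0)
Move 4: P2 pit0 -> P1=[2,5,0,3,0,1](9) P2=[0,8,3,4,2,5](0)

Answer: 9 0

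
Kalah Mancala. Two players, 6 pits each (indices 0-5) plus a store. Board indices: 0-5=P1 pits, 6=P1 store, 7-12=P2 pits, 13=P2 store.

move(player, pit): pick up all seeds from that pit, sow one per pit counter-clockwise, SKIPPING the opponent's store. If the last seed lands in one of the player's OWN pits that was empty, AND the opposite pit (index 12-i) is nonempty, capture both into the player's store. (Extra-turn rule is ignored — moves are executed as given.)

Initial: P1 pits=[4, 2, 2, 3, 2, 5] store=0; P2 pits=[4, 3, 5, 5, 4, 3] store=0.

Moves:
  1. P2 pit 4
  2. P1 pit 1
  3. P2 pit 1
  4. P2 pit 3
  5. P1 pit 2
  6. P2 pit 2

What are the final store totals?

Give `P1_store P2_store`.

Move 1: P2 pit4 -> P1=[5,3,2,3,2,5](0) P2=[4,3,5,5,0,4](1)
Move 2: P1 pit1 -> P1=[5,0,3,4,3,5](0) P2=[4,3,5,5,0,4](1)
Move 3: P2 pit1 -> P1=[5,0,3,4,3,5](0) P2=[4,0,6,6,1,4](1)
Move 4: P2 pit3 -> P1=[6,1,4,4,3,5](0) P2=[4,0,6,0,2,5](2)
Move 5: P1 pit2 -> P1=[6,1,0,5,4,6](1) P2=[4,0,6,0,2,5](2)
Move 6: P2 pit2 -> P1=[7,2,0,5,4,6](1) P2=[4,0,0,1,3,6](3)

Answer: 1 3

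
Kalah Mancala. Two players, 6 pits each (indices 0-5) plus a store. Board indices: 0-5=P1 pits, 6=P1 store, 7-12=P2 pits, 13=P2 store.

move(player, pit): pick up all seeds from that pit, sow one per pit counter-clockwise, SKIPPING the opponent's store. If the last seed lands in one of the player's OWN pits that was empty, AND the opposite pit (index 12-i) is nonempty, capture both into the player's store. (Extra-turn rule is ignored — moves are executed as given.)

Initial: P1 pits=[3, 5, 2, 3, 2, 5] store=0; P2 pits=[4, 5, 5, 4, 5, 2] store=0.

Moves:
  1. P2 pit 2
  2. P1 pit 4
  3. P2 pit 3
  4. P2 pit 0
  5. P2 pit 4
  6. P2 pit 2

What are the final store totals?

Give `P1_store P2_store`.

Answer: 1 3

Derivation:
Move 1: P2 pit2 -> P1=[4,5,2,3,2,5](0) P2=[4,5,0,5,6,3](1)
Move 2: P1 pit4 -> P1=[4,5,2,3,0,6](1) P2=[4,5,0,5,6,3](1)
Move 3: P2 pit3 -> P1=[5,6,2,3,0,6](1) P2=[4,5,0,0,7,4](2)
Move 4: P2 pit0 -> P1=[5,6,2,3,0,6](1) P2=[0,6,1,1,8,4](2)
Move 5: P2 pit4 -> P1=[6,7,3,4,1,7](1) P2=[0,6,1,1,0,5](3)
Move 6: P2 pit2 -> P1=[6,7,3,4,1,7](1) P2=[0,6,0,2,0,5](3)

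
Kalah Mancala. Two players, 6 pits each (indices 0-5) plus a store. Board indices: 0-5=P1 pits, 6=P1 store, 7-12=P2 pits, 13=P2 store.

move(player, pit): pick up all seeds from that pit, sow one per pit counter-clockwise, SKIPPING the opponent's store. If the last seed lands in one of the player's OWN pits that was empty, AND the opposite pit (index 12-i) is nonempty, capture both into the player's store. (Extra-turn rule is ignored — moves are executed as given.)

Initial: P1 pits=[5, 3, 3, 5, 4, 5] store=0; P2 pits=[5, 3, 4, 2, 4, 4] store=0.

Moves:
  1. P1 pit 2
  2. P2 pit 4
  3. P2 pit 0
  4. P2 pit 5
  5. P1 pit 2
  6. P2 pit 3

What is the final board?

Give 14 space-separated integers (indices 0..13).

Answer: 7 5 0 8 6 6 0 0 4 5 0 2 1 3

Derivation:
Move 1: P1 pit2 -> P1=[5,3,0,6,5,6](0) P2=[5,3,4,2,4,4](0)
Move 2: P2 pit4 -> P1=[6,4,0,6,5,6](0) P2=[5,3,4,2,0,5](1)
Move 3: P2 pit0 -> P1=[6,4,0,6,5,6](0) P2=[0,4,5,3,1,6](1)
Move 4: P2 pit5 -> P1=[7,5,1,7,6,6](0) P2=[0,4,5,3,1,0](2)
Move 5: P1 pit2 -> P1=[7,5,0,8,6,6](0) P2=[0,4,5,3,1,0](2)
Move 6: P2 pit3 -> P1=[7,5,0,8,6,6](0) P2=[0,4,5,0,2,1](3)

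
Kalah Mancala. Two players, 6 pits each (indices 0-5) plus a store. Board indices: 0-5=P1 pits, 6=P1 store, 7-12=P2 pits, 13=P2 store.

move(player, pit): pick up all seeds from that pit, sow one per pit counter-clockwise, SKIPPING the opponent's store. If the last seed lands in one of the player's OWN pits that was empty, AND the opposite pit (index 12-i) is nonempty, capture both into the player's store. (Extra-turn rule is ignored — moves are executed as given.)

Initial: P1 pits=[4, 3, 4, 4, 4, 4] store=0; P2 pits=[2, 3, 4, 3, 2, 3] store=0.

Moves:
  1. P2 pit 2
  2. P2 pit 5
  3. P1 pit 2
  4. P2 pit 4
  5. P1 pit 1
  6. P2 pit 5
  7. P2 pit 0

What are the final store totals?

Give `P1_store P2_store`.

Answer: 1 4

Derivation:
Move 1: P2 pit2 -> P1=[4,3,4,4,4,4](0) P2=[2,3,0,4,3,4](1)
Move 2: P2 pit5 -> P1=[5,4,5,4,4,4](0) P2=[2,3,0,4,3,0](2)
Move 3: P1 pit2 -> P1=[5,4,0,5,5,5](1) P2=[3,3,0,4,3,0](2)
Move 4: P2 pit4 -> P1=[6,4,0,5,5,5](1) P2=[3,3,0,4,0,1](3)
Move 5: P1 pit1 -> P1=[6,0,1,6,6,6](1) P2=[3,3,0,4,0,1](3)
Move 6: P2 pit5 -> P1=[6,0,1,6,6,6](1) P2=[3,3,0,4,0,0](4)
Move 7: P2 pit0 -> P1=[6,0,1,6,6,6](1) P2=[0,4,1,5,0,0](4)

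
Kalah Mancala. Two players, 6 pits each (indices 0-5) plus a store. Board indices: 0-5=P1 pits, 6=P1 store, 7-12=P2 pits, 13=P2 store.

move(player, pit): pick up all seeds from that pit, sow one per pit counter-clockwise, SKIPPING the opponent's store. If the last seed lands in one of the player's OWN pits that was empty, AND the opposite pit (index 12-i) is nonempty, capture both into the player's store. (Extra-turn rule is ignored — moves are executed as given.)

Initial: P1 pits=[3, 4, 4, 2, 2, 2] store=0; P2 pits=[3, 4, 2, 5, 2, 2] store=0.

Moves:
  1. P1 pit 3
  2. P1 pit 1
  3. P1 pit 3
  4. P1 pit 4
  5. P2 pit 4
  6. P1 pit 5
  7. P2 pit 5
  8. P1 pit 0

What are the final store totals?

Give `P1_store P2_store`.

Move 1: P1 pit3 -> P1=[3,4,4,0,3,3](0) P2=[3,4,2,5,2,2](0)
Move 2: P1 pit1 -> P1=[3,0,5,1,4,4](0) P2=[3,4,2,5,2,2](0)
Move 3: P1 pit3 -> P1=[3,0,5,0,5,4](0) P2=[3,4,2,5,2,2](0)
Move 4: P1 pit4 -> P1=[3,0,5,0,0,5](1) P2=[4,5,3,5,2,2](0)
Move 5: P2 pit4 -> P1=[3,0,5,0,0,5](1) P2=[4,5,3,5,0,3](1)
Move 6: P1 pit5 -> P1=[3,0,5,0,0,0](2) P2=[5,6,4,6,0,3](1)
Move 7: P2 pit5 -> P1=[4,1,5,0,0,0](2) P2=[5,6,4,6,0,0](2)
Move 8: P1 pit0 -> P1=[0,2,6,1,0,0](9) P2=[5,0,4,6,0,0](2)

Answer: 9 2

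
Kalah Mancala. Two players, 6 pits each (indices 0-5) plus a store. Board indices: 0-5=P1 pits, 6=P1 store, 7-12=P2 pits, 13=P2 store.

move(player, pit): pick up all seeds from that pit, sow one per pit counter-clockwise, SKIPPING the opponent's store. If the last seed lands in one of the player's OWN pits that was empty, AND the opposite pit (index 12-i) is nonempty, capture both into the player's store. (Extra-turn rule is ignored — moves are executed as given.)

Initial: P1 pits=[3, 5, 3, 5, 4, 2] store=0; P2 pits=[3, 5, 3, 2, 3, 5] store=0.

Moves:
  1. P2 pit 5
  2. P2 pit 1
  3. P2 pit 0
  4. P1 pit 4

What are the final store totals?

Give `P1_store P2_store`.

Answer: 1 2

Derivation:
Move 1: P2 pit5 -> P1=[4,6,4,6,4,2](0) P2=[3,5,3,2,3,0](1)
Move 2: P2 pit1 -> P1=[4,6,4,6,4,2](0) P2=[3,0,4,3,4,1](2)
Move 3: P2 pit0 -> P1=[4,6,4,6,4,2](0) P2=[0,1,5,4,4,1](2)
Move 4: P1 pit4 -> P1=[4,6,4,6,0,3](1) P2=[1,2,5,4,4,1](2)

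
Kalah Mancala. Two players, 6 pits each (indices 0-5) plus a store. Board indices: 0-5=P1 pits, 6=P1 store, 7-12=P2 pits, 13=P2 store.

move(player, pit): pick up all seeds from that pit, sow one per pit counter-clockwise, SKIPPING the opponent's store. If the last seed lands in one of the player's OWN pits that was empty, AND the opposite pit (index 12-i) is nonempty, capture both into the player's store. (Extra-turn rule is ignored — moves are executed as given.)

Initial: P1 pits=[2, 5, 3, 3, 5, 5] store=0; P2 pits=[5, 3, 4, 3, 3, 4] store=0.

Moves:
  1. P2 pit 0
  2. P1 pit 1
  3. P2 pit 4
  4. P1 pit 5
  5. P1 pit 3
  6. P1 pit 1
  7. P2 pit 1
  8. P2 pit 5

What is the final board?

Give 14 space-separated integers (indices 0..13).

Move 1: P2 pit0 -> P1=[2,5,3,3,5,5](0) P2=[0,4,5,4,4,5](0)
Move 2: P1 pit1 -> P1=[2,0,4,4,6,6](1) P2=[0,4,5,4,4,5](0)
Move 3: P2 pit4 -> P1=[3,1,4,4,6,6](1) P2=[0,4,5,4,0,6](1)
Move 4: P1 pit5 -> P1=[3,1,4,4,6,0](2) P2=[1,5,6,5,1,6](1)
Move 5: P1 pit3 -> P1=[3,1,4,0,7,1](3) P2=[2,5,6,5,1,6](1)
Move 6: P1 pit1 -> P1=[3,0,5,0,7,1](3) P2=[2,5,6,5,1,6](1)
Move 7: P2 pit1 -> P1=[3,0,5,0,7,1](3) P2=[2,0,7,6,2,7](2)
Move 8: P2 pit5 -> P1=[4,1,6,1,8,2](3) P2=[2,0,7,6,2,0](3)

Answer: 4 1 6 1 8 2 3 2 0 7 6 2 0 3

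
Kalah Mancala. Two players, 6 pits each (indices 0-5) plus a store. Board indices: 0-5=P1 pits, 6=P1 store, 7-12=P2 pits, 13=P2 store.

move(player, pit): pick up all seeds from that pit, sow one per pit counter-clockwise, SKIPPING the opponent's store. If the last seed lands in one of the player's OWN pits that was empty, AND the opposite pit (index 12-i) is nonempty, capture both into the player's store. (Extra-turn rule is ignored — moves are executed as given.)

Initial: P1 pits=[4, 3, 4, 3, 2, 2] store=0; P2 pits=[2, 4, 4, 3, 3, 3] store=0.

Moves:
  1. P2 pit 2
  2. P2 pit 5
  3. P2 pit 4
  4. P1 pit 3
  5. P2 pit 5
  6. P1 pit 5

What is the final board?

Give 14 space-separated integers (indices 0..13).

Answer: 6 5 5 0 3 0 2 3 5 0 4 0 0 4

Derivation:
Move 1: P2 pit2 -> P1=[4,3,4,3,2,2](0) P2=[2,4,0,4,4,4](1)
Move 2: P2 pit5 -> P1=[5,4,5,3,2,2](0) P2=[2,4,0,4,4,0](2)
Move 3: P2 pit4 -> P1=[6,5,5,3,2,2](0) P2=[2,4,0,4,0,1](3)
Move 4: P1 pit3 -> P1=[6,5,5,0,3,3](1) P2=[2,4,0,4,0,1](3)
Move 5: P2 pit5 -> P1=[6,5,5,0,3,3](1) P2=[2,4,0,4,0,0](4)
Move 6: P1 pit5 -> P1=[6,5,5,0,3,0](2) P2=[3,5,0,4,0,0](4)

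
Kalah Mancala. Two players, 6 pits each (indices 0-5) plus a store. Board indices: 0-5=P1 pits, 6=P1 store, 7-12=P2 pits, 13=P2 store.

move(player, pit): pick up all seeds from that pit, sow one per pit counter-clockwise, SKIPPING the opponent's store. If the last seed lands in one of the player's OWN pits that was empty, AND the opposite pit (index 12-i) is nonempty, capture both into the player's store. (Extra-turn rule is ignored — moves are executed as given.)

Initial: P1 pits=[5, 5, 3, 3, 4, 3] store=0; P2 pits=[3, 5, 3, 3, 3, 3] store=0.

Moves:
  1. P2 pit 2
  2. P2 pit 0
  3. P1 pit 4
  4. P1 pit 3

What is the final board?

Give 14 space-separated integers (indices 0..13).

Answer: 5 5 3 0 1 5 2 1 7 1 5 4 4 0

Derivation:
Move 1: P2 pit2 -> P1=[5,5,3,3,4,3](0) P2=[3,5,0,4,4,4](0)
Move 2: P2 pit0 -> P1=[5,5,3,3,4,3](0) P2=[0,6,1,5,4,4](0)
Move 3: P1 pit4 -> P1=[5,5,3,3,0,4](1) P2=[1,7,1,5,4,4](0)
Move 4: P1 pit3 -> P1=[5,5,3,0,1,5](2) P2=[1,7,1,5,4,4](0)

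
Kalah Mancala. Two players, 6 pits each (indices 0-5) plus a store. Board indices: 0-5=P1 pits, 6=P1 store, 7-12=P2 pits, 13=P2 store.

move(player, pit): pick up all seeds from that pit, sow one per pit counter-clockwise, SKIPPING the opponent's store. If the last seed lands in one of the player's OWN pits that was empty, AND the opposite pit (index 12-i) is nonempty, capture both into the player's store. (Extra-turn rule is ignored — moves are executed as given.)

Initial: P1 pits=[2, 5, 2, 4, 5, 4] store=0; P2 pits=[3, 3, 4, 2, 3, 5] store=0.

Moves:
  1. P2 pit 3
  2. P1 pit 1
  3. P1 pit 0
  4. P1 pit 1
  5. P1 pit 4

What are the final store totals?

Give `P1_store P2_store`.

Move 1: P2 pit3 -> P1=[2,5,2,4,5,4](0) P2=[3,3,4,0,4,6](0)
Move 2: P1 pit1 -> P1=[2,0,3,5,6,5](1) P2=[3,3,4,0,4,6](0)
Move 3: P1 pit0 -> P1=[0,1,4,5,6,5](1) P2=[3,3,4,0,4,6](0)
Move 4: P1 pit1 -> P1=[0,0,5,5,6,5](1) P2=[3,3,4,0,4,6](0)
Move 5: P1 pit4 -> P1=[0,0,5,5,0,6](2) P2=[4,4,5,1,4,6](0)

Answer: 2 0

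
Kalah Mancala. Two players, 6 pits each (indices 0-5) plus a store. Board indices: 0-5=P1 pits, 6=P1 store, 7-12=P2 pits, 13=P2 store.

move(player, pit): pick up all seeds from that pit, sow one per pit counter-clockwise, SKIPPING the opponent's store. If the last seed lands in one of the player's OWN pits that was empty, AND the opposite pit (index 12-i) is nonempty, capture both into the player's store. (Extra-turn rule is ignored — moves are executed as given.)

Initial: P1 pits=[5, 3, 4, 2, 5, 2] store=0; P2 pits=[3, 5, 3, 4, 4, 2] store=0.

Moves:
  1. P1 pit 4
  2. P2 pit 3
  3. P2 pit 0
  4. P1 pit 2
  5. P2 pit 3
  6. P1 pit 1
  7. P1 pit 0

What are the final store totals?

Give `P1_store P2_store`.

Move 1: P1 pit4 -> P1=[5,3,4,2,0,3](1) P2=[4,6,4,4,4,2](0)
Move 2: P2 pit3 -> P1=[6,3,4,2,0,3](1) P2=[4,6,4,0,5,3](1)
Move 3: P2 pit0 -> P1=[6,3,4,2,0,3](1) P2=[0,7,5,1,6,3](1)
Move 4: P1 pit2 -> P1=[6,3,0,3,1,4](2) P2=[0,7,5,1,6,3](1)
Move 5: P2 pit3 -> P1=[6,3,0,3,1,4](2) P2=[0,7,5,0,7,3](1)
Move 6: P1 pit1 -> P1=[6,0,1,4,2,4](2) P2=[0,7,5,0,7,3](1)
Move 7: P1 pit0 -> P1=[0,1,2,5,3,5](3) P2=[0,7,5,0,7,3](1)

Answer: 3 1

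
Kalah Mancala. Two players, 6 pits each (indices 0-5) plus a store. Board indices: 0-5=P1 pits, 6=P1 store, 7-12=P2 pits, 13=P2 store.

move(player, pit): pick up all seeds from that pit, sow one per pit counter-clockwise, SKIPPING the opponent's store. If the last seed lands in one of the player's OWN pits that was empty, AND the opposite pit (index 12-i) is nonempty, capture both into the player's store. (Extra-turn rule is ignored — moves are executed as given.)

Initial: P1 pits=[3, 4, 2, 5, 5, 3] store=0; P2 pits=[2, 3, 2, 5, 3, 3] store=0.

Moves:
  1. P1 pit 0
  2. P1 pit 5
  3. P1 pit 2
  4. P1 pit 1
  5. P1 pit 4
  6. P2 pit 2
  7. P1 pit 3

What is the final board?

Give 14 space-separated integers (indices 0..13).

Answer: 0 0 1 0 1 3 8 2 6 1 8 6 4 0

Derivation:
Move 1: P1 pit0 -> P1=[0,5,3,6,5,3](0) P2=[2,3,2,5,3,3](0)
Move 2: P1 pit5 -> P1=[0,5,3,6,5,0](1) P2=[3,4,2,5,3,3](0)
Move 3: P1 pit2 -> P1=[0,5,0,7,6,0](5) P2=[0,4,2,5,3,3](0)
Move 4: P1 pit1 -> P1=[0,0,1,8,7,1](6) P2=[0,4,2,5,3,3](0)
Move 5: P1 pit4 -> P1=[0,0,1,8,0,2](7) P2=[1,5,3,6,4,3](0)
Move 6: P2 pit2 -> P1=[0,0,1,8,0,2](7) P2=[1,5,0,7,5,4](0)
Move 7: P1 pit3 -> P1=[0,0,1,0,1,3](8) P2=[2,6,1,8,6,4](0)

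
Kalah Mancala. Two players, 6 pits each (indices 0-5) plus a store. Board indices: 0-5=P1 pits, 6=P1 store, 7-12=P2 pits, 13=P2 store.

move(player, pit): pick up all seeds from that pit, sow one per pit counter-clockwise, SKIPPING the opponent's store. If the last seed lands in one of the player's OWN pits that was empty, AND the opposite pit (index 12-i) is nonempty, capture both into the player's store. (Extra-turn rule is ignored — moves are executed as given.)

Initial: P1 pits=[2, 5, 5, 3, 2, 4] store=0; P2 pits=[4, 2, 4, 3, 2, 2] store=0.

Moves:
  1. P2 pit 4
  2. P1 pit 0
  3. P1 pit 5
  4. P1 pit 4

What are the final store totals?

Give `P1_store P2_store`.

Answer: 2 1

Derivation:
Move 1: P2 pit4 -> P1=[2,5,5,3,2,4](0) P2=[4,2,4,3,0,3](1)
Move 2: P1 pit0 -> P1=[0,6,6,3,2,4](0) P2=[4,2,4,3,0,3](1)
Move 3: P1 pit5 -> P1=[0,6,6,3,2,0](1) P2=[5,3,5,3,0,3](1)
Move 4: P1 pit4 -> P1=[0,6,6,3,0,1](2) P2=[5,3,5,3,0,3](1)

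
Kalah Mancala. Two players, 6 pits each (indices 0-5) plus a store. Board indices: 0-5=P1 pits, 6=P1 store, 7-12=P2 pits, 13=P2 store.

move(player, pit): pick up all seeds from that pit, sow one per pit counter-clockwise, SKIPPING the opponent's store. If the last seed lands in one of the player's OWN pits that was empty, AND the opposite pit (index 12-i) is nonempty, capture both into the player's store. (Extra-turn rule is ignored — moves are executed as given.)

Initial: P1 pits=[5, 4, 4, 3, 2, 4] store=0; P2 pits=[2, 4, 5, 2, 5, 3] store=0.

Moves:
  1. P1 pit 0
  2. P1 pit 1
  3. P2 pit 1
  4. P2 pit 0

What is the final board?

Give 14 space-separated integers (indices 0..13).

Answer: 0 0 6 5 4 6 1 0 1 7 3 6 4 0

Derivation:
Move 1: P1 pit0 -> P1=[0,5,5,4,3,5](0) P2=[2,4,5,2,5,3](0)
Move 2: P1 pit1 -> P1=[0,0,6,5,4,6](1) P2=[2,4,5,2,5,3](0)
Move 3: P2 pit1 -> P1=[0,0,6,5,4,6](1) P2=[2,0,6,3,6,4](0)
Move 4: P2 pit0 -> P1=[0,0,6,5,4,6](1) P2=[0,1,7,3,6,4](0)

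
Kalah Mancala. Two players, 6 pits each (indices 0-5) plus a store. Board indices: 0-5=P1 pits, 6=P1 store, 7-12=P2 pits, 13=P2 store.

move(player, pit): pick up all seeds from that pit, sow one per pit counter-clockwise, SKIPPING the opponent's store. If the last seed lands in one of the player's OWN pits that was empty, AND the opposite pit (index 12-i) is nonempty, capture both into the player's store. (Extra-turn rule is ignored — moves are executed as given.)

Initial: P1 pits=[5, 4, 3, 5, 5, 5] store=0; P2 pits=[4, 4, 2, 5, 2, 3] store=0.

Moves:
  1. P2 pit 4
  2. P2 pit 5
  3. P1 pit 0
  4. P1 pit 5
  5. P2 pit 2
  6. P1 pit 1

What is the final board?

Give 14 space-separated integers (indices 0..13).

Move 1: P2 pit4 -> P1=[5,4,3,5,5,5](0) P2=[4,4,2,5,0,4](1)
Move 2: P2 pit5 -> P1=[6,5,4,5,5,5](0) P2=[4,4,2,5,0,0](2)
Move 3: P1 pit0 -> P1=[0,6,5,6,6,6](1) P2=[4,4,2,5,0,0](2)
Move 4: P1 pit5 -> P1=[0,6,5,6,6,0](2) P2=[5,5,3,6,1,0](2)
Move 5: P2 pit2 -> P1=[0,6,5,6,6,0](2) P2=[5,5,0,7,2,1](2)
Move 6: P1 pit1 -> P1=[0,0,6,7,7,1](3) P2=[6,5,0,7,2,1](2)

Answer: 0 0 6 7 7 1 3 6 5 0 7 2 1 2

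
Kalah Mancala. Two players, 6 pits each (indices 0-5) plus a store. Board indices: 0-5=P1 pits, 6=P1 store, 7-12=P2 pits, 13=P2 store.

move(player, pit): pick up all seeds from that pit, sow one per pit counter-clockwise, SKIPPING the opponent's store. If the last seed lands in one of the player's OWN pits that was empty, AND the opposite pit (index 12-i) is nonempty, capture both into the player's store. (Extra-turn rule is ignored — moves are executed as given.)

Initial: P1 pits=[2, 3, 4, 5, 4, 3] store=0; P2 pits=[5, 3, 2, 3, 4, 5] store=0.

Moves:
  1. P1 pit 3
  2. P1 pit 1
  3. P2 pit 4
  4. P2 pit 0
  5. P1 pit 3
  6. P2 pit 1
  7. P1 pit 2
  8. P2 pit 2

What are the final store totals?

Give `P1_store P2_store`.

Move 1: P1 pit3 -> P1=[2,3,4,0,5,4](1) P2=[6,4,2,3,4,5](0)
Move 2: P1 pit1 -> P1=[2,0,5,1,6,4](1) P2=[6,4,2,3,4,5](0)
Move 3: P2 pit4 -> P1=[3,1,5,1,6,4](1) P2=[6,4,2,3,0,6](1)
Move 4: P2 pit0 -> P1=[3,1,5,1,6,4](1) P2=[0,5,3,4,1,7](2)
Move 5: P1 pit3 -> P1=[3,1,5,0,7,4](1) P2=[0,5,3,4,1,7](2)
Move 6: P2 pit1 -> P1=[3,1,5,0,7,4](1) P2=[0,0,4,5,2,8](3)
Move 7: P1 pit2 -> P1=[3,1,0,1,8,5](2) P2=[1,0,4,5,2,8](3)
Move 8: P2 pit2 -> P1=[3,1,0,1,8,5](2) P2=[1,0,0,6,3,9](4)

Answer: 2 4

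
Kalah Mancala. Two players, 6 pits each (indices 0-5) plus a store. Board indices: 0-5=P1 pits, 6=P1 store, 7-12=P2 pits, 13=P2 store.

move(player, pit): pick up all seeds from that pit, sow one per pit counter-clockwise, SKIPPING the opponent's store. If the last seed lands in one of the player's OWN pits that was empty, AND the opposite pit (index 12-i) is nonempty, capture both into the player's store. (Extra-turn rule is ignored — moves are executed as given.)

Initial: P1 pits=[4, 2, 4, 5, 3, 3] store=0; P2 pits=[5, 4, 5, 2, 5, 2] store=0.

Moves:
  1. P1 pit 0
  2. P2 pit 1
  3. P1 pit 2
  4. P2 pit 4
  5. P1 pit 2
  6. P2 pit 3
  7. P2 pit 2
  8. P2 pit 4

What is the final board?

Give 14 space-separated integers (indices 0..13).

Answer: 2 5 0 9 5 4 1 6 0 0 1 0 7 4

Derivation:
Move 1: P1 pit0 -> P1=[0,3,5,6,4,3](0) P2=[5,4,5,2,5,2](0)
Move 2: P2 pit1 -> P1=[0,3,5,6,4,3](0) P2=[5,0,6,3,6,3](0)
Move 3: P1 pit2 -> P1=[0,3,0,7,5,4](1) P2=[6,0,6,3,6,3](0)
Move 4: P2 pit4 -> P1=[1,4,1,8,5,4](1) P2=[6,0,6,3,0,4](1)
Move 5: P1 pit2 -> P1=[1,4,0,9,5,4](1) P2=[6,0,6,3,0,4](1)
Move 6: P2 pit3 -> P1=[1,4,0,9,5,4](1) P2=[6,0,6,0,1,5](2)
Move 7: P2 pit2 -> P1=[2,5,0,9,5,4](1) P2=[6,0,0,1,2,6](3)
Move 8: P2 pit4 -> P1=[2,5,0,9,5,4](1) P2=[6,0,0,1,0,7](4)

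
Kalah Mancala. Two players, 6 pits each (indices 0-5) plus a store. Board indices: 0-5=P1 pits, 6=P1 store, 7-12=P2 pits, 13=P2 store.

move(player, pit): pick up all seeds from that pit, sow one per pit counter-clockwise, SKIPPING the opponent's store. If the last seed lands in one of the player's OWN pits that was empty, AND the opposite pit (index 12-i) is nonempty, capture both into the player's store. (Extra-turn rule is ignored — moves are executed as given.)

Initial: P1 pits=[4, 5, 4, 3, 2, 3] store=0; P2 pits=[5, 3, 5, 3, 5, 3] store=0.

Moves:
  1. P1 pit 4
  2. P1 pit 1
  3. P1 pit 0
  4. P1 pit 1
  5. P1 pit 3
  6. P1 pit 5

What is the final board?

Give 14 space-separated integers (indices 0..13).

Answer: 0 0 7 0 3 0 4 7 5 6 4 6 3 0

Derivation:
Move 1: P1 pit4 -> P1=[4,5,4,3,0,4](1) P2=[5,3,5,3,5,3](0)
Move 2: P1 pit1 -> P1=[4,0,5,4,1,5](2) P2=[5,3,5,3,5,3](0)
Move 3: P1 pit0 -> P1=[0,1,6,5,2,5](2) P2=[5,3,5,3,5,3](0)
Move 4: P1 pit1 -> P1=[0,0,7,5,2,5](2) P2=[5,3,5,3,5,3](0)
Move 5: P1 pit3 -> P1=[0,0,7,0,3,6](3) P2=[6,4,5,3,5,3](0)
Move 6: P1 pit5 -> P1=[0,0,7,0,3,0](4) P2=[7,5,6,4,6,3](0)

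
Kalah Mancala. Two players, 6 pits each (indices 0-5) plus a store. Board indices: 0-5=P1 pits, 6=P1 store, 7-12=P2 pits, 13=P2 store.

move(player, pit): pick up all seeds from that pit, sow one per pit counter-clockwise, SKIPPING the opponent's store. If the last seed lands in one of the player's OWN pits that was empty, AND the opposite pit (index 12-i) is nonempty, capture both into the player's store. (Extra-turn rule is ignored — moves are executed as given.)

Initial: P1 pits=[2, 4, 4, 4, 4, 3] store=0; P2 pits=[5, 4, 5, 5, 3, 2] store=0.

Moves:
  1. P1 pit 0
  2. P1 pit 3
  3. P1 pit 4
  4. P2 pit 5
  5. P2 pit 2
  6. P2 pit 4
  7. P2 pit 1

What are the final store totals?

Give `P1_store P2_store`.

Answer: 2 4

Derivation:
Move 1: P1 pit0 -> P1=[0,5,5,4,4,3](0) P2=[5,4,5,5,3,2](0)
Move 2: P1 pit3 -> P1=[0,5,5,0,5,4](1) P2=[6,4,5,5,3,2](0)
Move 3: P1 pit4 -> P1=[0,5,5,0,0,5](2) P2=[7,5,6,5,3,2](0)
Move 4: P2 pit5 -> P1=[1,5,5,0,0,5](2) P2=[7,5,6,5,3,0](1)
Move 5: P2 pit2 -> P1=[2,6,5,0,0,5](2) P2=[7,5,0,6,4,1](2)
Move 6: P2 pit4 -> P1=[3,7,5,0,0,5](2) P2=[7,5,0,6,0,2](3)
Move 7: P2 pit1 -> P1=[3,7,5,0,0,5](2) P2=[7,0,1,7,1,3](4)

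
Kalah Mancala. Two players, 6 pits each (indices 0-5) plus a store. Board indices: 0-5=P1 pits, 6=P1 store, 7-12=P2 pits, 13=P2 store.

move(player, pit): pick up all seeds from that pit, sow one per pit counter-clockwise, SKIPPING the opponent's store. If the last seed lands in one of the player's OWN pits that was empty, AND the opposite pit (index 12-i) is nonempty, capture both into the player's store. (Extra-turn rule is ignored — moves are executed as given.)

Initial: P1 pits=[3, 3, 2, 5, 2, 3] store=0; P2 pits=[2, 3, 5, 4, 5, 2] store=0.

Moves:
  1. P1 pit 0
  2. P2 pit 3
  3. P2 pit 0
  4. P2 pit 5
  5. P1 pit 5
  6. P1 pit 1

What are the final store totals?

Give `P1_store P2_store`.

Answer: 2 2

Derivation:
Move 1: P1 pit0 -> P1=[0,4,3,6,2,3](0) P2=[2,3,5,4,5,2](0)
Move 2: P2 pit3 -> P1=[1,4,3,6,2,3](0) P2=[2,3,5,0,6,3](1)
Move 3: P2 pit0 -> P1=[1,4,3,6,2,3](0) P2=[0,4,6,0,6,3](1)
Move 4: P2 pit5 -> P1=[2,5,3,6,2,3](0) P2=[0,4,6,0,6,0](2)
Move 5: P1 pit5 -> P1=[2,5,3,6,2,0](1) P2=[1,5,6,0,6,0](2)
Move 6: P1 pit1 -> P1=[2,0,4,7,3,1](2) P2=[1,5,6,0,6,0](2)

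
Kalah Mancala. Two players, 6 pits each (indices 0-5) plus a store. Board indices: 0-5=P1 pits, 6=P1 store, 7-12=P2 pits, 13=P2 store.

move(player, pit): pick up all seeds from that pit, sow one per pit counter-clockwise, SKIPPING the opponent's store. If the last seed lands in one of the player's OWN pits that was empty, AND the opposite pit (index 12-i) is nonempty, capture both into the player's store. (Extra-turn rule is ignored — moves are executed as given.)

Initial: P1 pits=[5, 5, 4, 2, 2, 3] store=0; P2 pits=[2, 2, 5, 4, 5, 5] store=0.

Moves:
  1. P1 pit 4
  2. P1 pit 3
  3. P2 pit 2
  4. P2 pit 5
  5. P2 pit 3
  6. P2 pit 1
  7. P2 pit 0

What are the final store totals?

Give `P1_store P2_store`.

Answer: 1 9

Derivation:
Move 1: P1 pit4 -> P1=[5,5,4,2,0,4](1) P2=[2,2,5,4,5,5](0)
Move 2: P1 pit3 -> P1=[5,5,4,0,1,5](1) P2=[2,2,5,4,5,5](0)
Move 3: P2 pit2 -> P1=[6,5,4,0,1,5](1) P2=[2,2,0,5,6,6](1)
Move 4: P2 pit5 -> P1=[7,6,5,1,2,5](1) P2=[2,2,0,5,6,0](2)
Move 5: P2 pit3 -> P1=[8,7,5,1,2,5](1) P2=[2,2,0,0,7,1](3)
Move 6: P2 pit1 -> P1=[8,7,0,1,2,5](1) P2=[2,0,1,0,7,1](9)
Move 7: P2 pit0 -> P1=[8,7,0,1,2,5](1) P2=[0,1,2,0,7,1](9)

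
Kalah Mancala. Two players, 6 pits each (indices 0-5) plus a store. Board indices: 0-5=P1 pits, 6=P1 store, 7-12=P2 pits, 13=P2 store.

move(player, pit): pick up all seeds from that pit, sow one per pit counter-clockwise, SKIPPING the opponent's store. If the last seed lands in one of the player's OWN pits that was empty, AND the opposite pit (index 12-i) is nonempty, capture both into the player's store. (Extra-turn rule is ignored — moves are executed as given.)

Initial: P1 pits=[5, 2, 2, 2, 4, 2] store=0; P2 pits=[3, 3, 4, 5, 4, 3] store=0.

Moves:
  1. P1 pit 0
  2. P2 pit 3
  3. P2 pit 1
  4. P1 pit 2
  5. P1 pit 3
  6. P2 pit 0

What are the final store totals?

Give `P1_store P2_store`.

Move 1: P1 pit0 -> P1=[0,3,3,3,5,3](0) P2=[3,3,4,5,4,3](0)
Move 2: P2 pit3 -> P1=[1,4,3,3,5,3](0) P2=[3,3,4,0,5,4](1)
Move 3: P2 pit1 -> P1=[1,4,3,3,5,3](0) P2=[3,0,5,1,6,4](1)
Move 4: P1 pit2 -> P1=[1,4,0,4,6,4](0) P2=[3,0,5,1,6,4](1)
Move 5: P1 pit3 -> P1=[1,4,0,0,7,5](1) P2=[4,0,5,1,6,4](1)
Move 6: P2 pit0 -> P1=[1,4,0,0,7,5](1) P2=[0,1,6,2,7,4](1)

Answer: 1 1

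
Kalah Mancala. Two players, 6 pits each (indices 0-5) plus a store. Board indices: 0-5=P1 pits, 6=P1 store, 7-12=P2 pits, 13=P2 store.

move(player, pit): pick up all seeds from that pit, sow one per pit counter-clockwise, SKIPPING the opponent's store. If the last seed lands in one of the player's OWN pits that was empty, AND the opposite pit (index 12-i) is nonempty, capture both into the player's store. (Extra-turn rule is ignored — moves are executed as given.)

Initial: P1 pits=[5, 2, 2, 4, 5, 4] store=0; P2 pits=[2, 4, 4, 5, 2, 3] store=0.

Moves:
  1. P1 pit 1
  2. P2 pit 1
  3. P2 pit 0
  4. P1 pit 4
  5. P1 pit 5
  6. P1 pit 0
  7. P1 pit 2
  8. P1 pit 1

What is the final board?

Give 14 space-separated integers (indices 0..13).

Answer: 0 0 0 7 2 1 14 0 3 8 0 3 4 0

Derivation:
Move 1: P1 pit1 -> P1=[5,0,3,5,5,4](0) P2=[2,4,4,5,2,3](0)
Move 2: P2 pit1 -> P1=[5,0,3,5,5,4](0) P2=[2,0,5,6,3,4](0)
Move 3: P2 pit0 -> P1=[5,0,3,5,5,4](0) P2=[0,1,6,6,3,4](0)
Move 4: P1 pit4 -> P1=[5,0,3,5,0,5](1) P2=[1,2,7,6,3,4](0)
Move 5: P1 pit5 -> P1=[5,0,3,5,0,0](2) P2=[2,3,8,7,3,4](0)
Move 6: P1 pit0 -> P1=[0,1,4,6,1,0](5) P2=[0,3,8,7,3,4](0)
Move 7: P1 pit2 -> P1=[0,1,0,7,2,1](6) P2=[0,3,8,7,3,4](0)
Move 8: P1 pit1 -> P1=[0,0,0,7,2,1](14) P2=[0,3,8,0,3,4](0)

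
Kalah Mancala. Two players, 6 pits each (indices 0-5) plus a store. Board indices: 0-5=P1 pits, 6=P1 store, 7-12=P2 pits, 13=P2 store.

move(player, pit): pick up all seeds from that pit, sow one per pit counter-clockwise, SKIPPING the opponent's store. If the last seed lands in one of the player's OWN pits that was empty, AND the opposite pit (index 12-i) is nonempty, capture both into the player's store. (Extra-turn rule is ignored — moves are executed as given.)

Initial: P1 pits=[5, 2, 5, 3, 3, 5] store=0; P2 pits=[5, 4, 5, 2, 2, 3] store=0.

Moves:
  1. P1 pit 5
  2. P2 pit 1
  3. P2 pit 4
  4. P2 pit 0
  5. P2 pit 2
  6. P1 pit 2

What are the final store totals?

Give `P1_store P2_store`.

Answer: 2 4

Derivation:
Move 1: P1 pit5 -> P1=[5,2,5,3,3,0](1) P2=[6,5,6,3,2,3](0)
Move 2: P2 pit1 -> P1=[5,2,5,3,3,0](1) P2=[6,0,7,4,3,4](1)
Move 3: P2 pit4 -> P1=[6,2,5,3,3,0](1) P2=[6,0,7,4,0,5](2)
Move 4: P2 pit0 -> P1=[6,2,5,3,3,0](1) P2=[0,1,8,5,1,6](3)
Move 5: P2 pit2 -> P1=[7,3,6,4,3,0](1) P2=[0,1,0,6,2,7](4)
Move 6: P1 pit2 -> P1=[7,3,0,5,4,1](2) P2=[1,2,0,6,2,7](4)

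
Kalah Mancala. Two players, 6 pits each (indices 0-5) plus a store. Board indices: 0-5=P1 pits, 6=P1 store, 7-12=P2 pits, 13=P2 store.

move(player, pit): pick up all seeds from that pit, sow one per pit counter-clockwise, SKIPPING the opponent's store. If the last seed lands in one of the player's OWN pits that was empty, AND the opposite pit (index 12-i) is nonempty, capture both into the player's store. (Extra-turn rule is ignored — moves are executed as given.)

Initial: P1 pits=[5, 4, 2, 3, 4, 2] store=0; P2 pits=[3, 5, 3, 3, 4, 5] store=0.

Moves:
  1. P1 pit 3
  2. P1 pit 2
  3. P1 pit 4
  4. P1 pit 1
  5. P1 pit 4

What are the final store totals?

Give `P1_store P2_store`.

Move 1: P1 pit3 -> P1=[5,4,2,0,5,3](1) P2=[3,5,3,3,4,5](0)
Move 2: P1 pit2 -> P1=[5,4,0,1,6,3](1) P2=[3,5,3,3,4,5](0)
Move 3: P1 pit4 -> P1=[5,4,0,1,0,4](2) P2=[4,6,4,4,4,5](0)
Move 4: P1 pit1 -> P1=[5,0,1,2,1,5](2) P2=[4,6,4,4,4,5](0)
Move 5: P1 pit4 -> P1=[5,0,1,2,0,6](2) P2=[4,6,4,4,4,5](0)

Answer: 2 0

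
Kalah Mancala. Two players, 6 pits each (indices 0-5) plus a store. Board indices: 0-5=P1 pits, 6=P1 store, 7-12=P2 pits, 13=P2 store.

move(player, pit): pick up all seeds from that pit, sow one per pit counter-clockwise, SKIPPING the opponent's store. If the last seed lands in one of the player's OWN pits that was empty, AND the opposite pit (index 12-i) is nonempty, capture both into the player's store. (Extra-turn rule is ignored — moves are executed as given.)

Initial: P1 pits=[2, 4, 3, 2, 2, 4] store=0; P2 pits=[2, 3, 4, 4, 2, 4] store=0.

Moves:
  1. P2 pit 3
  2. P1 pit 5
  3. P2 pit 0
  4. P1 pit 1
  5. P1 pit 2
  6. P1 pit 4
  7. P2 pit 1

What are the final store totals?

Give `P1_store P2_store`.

Answer: 2 6

Derivation:
Move 1: P2 pit3 -> P1=[3,4,3,2,2,4](0) P2=[2,3,4,0,3,5](1)
Move 2: P1 pit5 -> P1=[3,4,3,2,2,0](1) P2=[3,4,5,0,3,5](1)
Move 3: P2 pit0 -> P1=[3,4,0,2,2,0](1) P2=[0,5,6,0,3,5](5)
Move 4: P1 pit1 -> P1=[3,0,1,3,3,1](1) P2=[0,5,6,0,3,5](5)
Move 5: P1 pit2 -> P1=[3,0,0,4,3,1](1) P2=[0,5,6,0,3,5](5)
Move 6: P1 pit4 -> P1=[3,0,0,4,0,2](2) P2=[1,5,6,0,3,5](5)
Move 7: P2 pit1 -> P1=[3,0,0,4,0,2](2) P2=[1,0,7,1,4,6](6)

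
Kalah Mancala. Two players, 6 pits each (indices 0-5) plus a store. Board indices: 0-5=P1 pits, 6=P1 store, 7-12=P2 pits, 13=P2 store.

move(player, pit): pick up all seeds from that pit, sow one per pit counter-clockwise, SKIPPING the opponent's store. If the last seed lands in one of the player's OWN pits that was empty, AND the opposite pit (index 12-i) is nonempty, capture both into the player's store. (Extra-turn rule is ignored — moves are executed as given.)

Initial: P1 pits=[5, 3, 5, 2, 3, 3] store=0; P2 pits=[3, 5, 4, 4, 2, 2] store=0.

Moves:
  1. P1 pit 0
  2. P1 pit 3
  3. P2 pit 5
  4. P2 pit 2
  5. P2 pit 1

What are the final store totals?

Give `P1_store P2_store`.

Move 1: P1 pit0 -> P1=[0,4,6,3,4,4](0) P2=[3,5,4,4,2,2](0)
Move 2: P1 pit3 -> P1=[0,4,6,0,5,5](1) P2=[3,5,4,4,2,2](0)
Move 3: P2 pit5 -> P1=[1,4,6,0,5,5](1) P2=[3,5,4,4,2,0](1)
Move 4: P2 pit2 -> P1=[1,4,6,0,5,5](1) P2=[3,5,0,5,3,1](2)
Move 5: P2 pit1 -> P1=[1,4,6,0,5,5](1) P2=[3,0,1,6,4,2](3)

Answer: 1 3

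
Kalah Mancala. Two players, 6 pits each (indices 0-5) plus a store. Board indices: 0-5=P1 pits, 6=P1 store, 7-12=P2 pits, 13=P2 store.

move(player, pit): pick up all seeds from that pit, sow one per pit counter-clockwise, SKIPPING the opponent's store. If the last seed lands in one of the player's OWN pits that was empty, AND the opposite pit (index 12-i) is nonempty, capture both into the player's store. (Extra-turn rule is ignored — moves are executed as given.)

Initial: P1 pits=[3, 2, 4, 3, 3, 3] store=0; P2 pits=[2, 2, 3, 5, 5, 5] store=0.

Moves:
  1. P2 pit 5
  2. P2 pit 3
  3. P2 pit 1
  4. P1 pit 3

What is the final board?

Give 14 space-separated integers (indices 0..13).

Move 1: P2 pit5 -> P1=[4,3,5,4,3,3](0) P2=[2,2,3,5,5,0](1)
Move 2: P2 pit3 -> P1=[5,4,5,4,3,3](0) P2=[2,2,3,0,6,1](2)
Move 3: P2 pit1 -> P1=[5,4,0,4,3,3](0) P2=[2,0,4,0,6,1](8)
Move 4: P1 pit3 -> P1=[5,4,0,0,4,4](1) P2=[3,0,4,0,6,1](8)

Answer: 5 4 0 0 4 4 1 3 0 4 0 6 1 8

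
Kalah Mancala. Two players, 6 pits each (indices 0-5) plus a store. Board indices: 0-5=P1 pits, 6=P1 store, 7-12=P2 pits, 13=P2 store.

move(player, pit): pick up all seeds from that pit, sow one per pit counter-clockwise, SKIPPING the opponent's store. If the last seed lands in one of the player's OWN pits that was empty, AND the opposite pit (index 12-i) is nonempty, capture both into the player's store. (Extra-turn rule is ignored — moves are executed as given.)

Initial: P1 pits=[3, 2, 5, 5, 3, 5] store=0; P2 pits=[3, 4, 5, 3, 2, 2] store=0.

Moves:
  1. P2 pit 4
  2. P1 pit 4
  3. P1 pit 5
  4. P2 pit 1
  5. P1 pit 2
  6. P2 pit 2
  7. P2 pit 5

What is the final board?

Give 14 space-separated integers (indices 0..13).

Move 1: P2 pit4 -> P1=[3,2,5,5,3,5](0) P2=[3,4,5,3,0,3](1)
Move 2: P1 pit4 -> P1=[3,2,5,5,0,6](1) P2=[4,4,5,3,0,3](1)
Move 3: P1 pit5 -> P1=[3,2,5,5,0,0](2) P2=[5,5,6,4,1,3](1)
Move 4: P2 pit1 -> P1=[3,2,5,5,0,0](2) P2=[5,0,7,5,2,4](2)
Move 5: P1 pit2 -> P1=[3,2,0,6,1,1](3) P2=[6,0,7,5,2,4](2)
Move 6: P2 pit2 -> P1=[4,3,1,6,1,1](3) P2=[6,0,0,6,3,5](3)
Move 7: P2 pit5 -> P1=[5,4,2,7,1,1](3) P2=[6,0,0,6,3,0](4)

Answer: 5 4 2 7 1 1 3 6 0 0 6 3 0 4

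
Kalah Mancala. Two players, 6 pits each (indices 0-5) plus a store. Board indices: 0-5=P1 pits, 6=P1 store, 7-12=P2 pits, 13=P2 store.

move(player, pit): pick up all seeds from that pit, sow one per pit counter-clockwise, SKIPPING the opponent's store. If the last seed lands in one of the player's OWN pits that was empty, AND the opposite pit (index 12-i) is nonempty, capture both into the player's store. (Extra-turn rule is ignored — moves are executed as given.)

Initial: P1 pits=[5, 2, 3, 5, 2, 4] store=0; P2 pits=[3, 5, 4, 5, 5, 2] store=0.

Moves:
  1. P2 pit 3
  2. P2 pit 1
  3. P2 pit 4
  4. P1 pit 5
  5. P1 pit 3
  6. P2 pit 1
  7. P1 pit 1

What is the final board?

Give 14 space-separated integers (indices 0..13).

Answer: 7 0 5 1 5 2 2 5 0 8 2 0 5 3

Derivation:
Move 1: P2 pit3 -> P1=[6,3,3,5,2,4](0) P2=[3,5,4,0,6,3](1)
Move 2: P2 pit1 -> P1=[6,3,3,5,2,4](0) P2=[3,0,5,1,7,4](2)
Move 3: P2 pit4 -> P1=[7,4,4,6,3,4](0) P2=[3,0,5,1,0,5](3)
Move 4: P1 pit5 -> P1=[7,4,4,6,3,0](1) P2=[4,1,6,1,0,5](3)
Move 5: P1 pit3 -> P1=[7,4,4,0,4,1](2) P2=[5,2,7,1,0,5](3)
Move 6: P2 pit1 -> P1=[7,4,4,0,4,1](2) P2=[5,0,8,2,0,5](3)
Move 7: P1 pit1 -> P1=[7,0,5,1,5,2](2) P2=[5,0,8,2,0,5](3)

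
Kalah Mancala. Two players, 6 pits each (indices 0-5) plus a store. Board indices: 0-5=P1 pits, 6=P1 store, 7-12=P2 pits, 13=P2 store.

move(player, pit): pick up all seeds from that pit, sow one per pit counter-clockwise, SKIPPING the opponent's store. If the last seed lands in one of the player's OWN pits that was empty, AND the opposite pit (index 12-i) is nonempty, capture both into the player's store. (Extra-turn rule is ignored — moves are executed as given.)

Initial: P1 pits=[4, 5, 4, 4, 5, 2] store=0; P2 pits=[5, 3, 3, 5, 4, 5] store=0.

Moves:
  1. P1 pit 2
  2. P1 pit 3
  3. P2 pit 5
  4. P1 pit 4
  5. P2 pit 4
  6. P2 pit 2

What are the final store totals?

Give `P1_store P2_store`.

Answer: 3 3

Derivation:
Move 1: P1 pit2 -> P1=[4,5,0,5,6,3](1) P2=[5,3,3,5,4,5](0)
Move 2: P1 pit3 -> P1=[4,5,0,0,7,4](2) P2=[6,4,3,5,4,5](0)
Move 3: P2 pit5 -> P1=[5,6,1,1,7,4](2) P2=[6,4,3,5,4,0](1)
Move 4: P1 pit4 -> P1=[5,6,1,1,0,5](3) P2=[7,5,4,6,5,0](1)
Move 5: P2 pit4 -> P1=[6,7,2,1,0,5](3) P2=[7,5,4,6,0,1](2)
Move 6: P2 pit2 -> P1=[6,7,2,1,0,5](3) P2=[7,5,0,7,1,2](3)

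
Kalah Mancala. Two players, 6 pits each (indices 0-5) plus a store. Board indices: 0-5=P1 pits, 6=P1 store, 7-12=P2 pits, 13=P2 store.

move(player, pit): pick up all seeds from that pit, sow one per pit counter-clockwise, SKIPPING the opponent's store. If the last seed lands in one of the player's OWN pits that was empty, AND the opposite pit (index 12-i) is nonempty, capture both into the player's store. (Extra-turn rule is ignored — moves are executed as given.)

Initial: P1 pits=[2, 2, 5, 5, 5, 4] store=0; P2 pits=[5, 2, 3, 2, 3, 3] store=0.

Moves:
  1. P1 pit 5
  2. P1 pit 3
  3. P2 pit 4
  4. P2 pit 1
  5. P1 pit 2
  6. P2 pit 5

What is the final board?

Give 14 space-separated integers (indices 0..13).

Answer: 4 3 1 2 7 2 3 8 0 5 3 1 0 2

Derivation:
Move 1: P1 pit5 -> P1=[2,2,5,5,5,0](1) P2=[6,3,4,2,3,3](0)
Move 2: P1 pit3 -> P1=[2,2,5,0,6,1](2) P2=[7,4,4,2,3,3](0)
Move 3: P2 pit4 -> P1=[3,2,5,0,6,1](2) P2=[7,4,4,2,0,4](1)
Move 4: P2 pit1 -> P1=[3,2,5,0,6,1](2) P2=[7,0,5,3,1,5](1)
Move 5: P1 pit2 -> P1=[3,2,0,1,7,2](3) P2=[8,0,5,3,1,5](1)
Move 6: P2 pit5 -> P1=[4,3,1,2,7,2](3) P2=[8,0,5,3,1,0](2)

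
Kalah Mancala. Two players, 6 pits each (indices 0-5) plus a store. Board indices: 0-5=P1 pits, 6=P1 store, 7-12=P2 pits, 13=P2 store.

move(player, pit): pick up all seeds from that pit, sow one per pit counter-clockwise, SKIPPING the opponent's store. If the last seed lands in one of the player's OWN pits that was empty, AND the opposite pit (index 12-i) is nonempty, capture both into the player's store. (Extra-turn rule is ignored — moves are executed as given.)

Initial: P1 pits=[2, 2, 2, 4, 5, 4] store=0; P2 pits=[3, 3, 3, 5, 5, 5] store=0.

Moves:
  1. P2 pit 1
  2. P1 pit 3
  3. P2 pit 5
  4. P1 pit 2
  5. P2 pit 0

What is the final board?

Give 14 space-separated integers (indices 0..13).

Move 1: P2 pit1 -> P1=[2,2,2,4,5,4](0) P2=[3,0,4,6,6,5](0)
Move 2: P1 pit3 -> P1=[2,2,2,0,6,5](1) P2=[4,0,4,6,6,5](0)
Move 3: P2 pit5 -> P1=[3,3,3,1,6,5](1) P2=[4,0,4,6,6,0](1)
Move 4: P1 pit2 -> P1=[3,3,0,2,7,6](1) P2=[4,0,4,6,6,0](1)
Move 5: P2 pit0 -> P1=[3,3,0,2,7,6](1) P2=[0,1,5,7,7,0](1)

Answer: 3 3 0 2 7 6 1 0 1 5 7 7 0 1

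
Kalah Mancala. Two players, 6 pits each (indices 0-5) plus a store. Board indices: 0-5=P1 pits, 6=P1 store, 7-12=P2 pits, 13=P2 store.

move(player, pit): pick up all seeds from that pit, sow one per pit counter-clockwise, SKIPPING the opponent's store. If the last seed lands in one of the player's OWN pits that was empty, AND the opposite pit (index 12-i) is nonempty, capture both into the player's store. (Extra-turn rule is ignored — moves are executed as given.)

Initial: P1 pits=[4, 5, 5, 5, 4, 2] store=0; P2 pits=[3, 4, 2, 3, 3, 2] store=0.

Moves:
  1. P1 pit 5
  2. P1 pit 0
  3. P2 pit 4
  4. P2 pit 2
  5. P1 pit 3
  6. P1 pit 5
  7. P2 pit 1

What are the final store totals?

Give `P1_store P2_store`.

Answer: 3 9

Derivation:
Move 1: P1 pit5 -> P1=[4,5,5,5,4,0](1) P2=[4,4,2,3,3,2](0)
Move 2: P1 pit0 -> P1=[0,6,6,6,5,0](1) P2=[4,4,2,3,3,2](0)
Move 3: P2 pit4 -> P1=[1,6,6,6,5,0](1) P2=[4,4,2,3,0,3](1)
Move 4: P2 pit2 -> P1=[1,0,6,6,5,0](1) P2=[4,4,0,4,0,3](8)
Move 5: P1 pit3 -> P1=[1,0,6,0,6,1](2) P2=[5,5,1,4,0,3](8)
Move 6: P1 pit5 -> P1=[1,0,6,0,6,0](3) P2=[5,5,1,4,0,3](8)
Move 7: P2 pit1 -> P1=[1,0,6,0,6,0](3) P2=[5,0,2,5,1,4](9)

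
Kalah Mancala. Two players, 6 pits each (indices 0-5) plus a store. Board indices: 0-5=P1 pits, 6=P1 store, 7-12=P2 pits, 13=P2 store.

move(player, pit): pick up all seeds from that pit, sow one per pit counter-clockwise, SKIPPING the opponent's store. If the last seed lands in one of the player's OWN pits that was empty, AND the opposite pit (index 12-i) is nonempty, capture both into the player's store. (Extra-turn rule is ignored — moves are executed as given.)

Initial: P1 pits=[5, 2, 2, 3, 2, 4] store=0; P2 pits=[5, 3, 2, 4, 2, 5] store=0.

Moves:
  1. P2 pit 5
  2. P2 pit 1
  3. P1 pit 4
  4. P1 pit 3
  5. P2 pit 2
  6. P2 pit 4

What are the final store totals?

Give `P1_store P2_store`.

Move 1: P2 pit5 -> P1=[6,3,3,4,2,4](0) P2=[5,3,2,4,2,0](1)
Move 2: P2 pit1 -> P1=[6,3,3,4,2,4](0) P2=[5,0,3,5,3,0](1)
Move 3: P1 pit4 -> P1=[6,3,3,4,0,5](1) P2=[5,0,3,5,3,0](1)
Move 4: P1 pit3 -> P1=[6,3,3,0,1,6](2) P2=[6,0,3,5,3,0](1)
Move 5: P2 pit2 -> P1=[0,3,3,0,1,6](2) P2=[6,0,0,6,4,0](8)
Move 6: P2 pit4 -> P1=[1,4,3,0,1,6](2) P2=[6,0,0,6,0,1](9)

Answer: 2 9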